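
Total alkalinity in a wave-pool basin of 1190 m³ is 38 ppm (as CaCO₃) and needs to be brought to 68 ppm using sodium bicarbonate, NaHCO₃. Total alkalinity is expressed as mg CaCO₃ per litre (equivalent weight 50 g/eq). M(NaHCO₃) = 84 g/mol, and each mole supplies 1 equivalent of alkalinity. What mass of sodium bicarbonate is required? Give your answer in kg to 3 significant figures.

60.0 kg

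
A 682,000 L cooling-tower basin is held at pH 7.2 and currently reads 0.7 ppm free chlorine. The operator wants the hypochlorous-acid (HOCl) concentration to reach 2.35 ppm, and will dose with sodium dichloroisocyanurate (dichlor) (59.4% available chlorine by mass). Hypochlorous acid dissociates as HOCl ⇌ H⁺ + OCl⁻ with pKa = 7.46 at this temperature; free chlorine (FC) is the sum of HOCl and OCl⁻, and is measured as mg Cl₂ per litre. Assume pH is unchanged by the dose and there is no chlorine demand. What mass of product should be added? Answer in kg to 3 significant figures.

3.38 kg

[OCl⁻]/[HOCl] = 10^(pH − pKa) = 10^(7.2 − 7.46) = 0.5495; fraction as HOCl = 1/(1 + 0.5495) = 0.6454.
Free chlorine required for 2.35 ppm HOCl: 2.35 / 0.6454 = 3.641 ppm.
FC to add: 3.641 − 0.7 = 2.941 mg/L as Cl₂.
Cl₂ equivalent: 2.941 mg/L × 682,000 L = 2006 g.
Product at 59.4% available Cl: 2006 / 0.594 = 3377 g.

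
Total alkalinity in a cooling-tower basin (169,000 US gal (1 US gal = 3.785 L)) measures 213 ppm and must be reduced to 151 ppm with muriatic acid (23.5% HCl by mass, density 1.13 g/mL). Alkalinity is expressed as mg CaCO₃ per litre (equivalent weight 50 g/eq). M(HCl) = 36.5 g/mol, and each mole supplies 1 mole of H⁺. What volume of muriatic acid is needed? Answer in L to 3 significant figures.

Volume: 169,000 US gal × 3.785 L/gal = 639,665 L.
Alkalinity to neutralize: (213 − 151) = 62 mg/L as CaCO₃ × 639,665 L = 39,660 g as CaCO₃.
Equivalents of H⁺ required: 39,660 ÷ 50 g/eq = 793.2 eq = 793.2 mol HCl.
Mass of HCl: 793.2 × 36.5 = 28,950 g.
Mass of 23.5% solution: 28,950 / 0.235 = 123,200 g.
Volume: 123,200 g ÷ 1.13 g/mL = 109,000 mL.

109 L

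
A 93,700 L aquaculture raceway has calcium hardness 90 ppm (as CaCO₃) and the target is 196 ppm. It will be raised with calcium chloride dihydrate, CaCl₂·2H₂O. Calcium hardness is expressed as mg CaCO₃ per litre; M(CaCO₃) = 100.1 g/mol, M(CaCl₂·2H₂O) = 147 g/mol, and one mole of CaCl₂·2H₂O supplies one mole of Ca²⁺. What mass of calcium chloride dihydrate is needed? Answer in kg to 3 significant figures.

14.6 kg

Hardness to add: (196 − 90) = 106 mg/L as CaCO₃ × 93,700 L = 9932 g as CaCO₃.
Moles of Ca²⁺ (1 mol Ca²⁺ ≡ 1 mol CaCO₃): 9932 / 100.1 g/mol = 99.22 mol.
Mass of CaCl₂·2H₂O: 99.22 × 147 = 14,590 g.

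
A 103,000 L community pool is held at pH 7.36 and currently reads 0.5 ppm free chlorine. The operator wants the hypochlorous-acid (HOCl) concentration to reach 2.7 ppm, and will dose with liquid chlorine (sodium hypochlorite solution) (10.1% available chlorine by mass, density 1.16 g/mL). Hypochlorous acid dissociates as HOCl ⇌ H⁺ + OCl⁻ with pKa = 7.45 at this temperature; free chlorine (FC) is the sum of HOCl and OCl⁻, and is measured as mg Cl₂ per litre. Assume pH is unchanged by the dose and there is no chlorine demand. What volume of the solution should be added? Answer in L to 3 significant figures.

3.86 L

[OCl⁻]/[HOCl] = 10^(pH − pKa) = 10^(7.36 − 7.45) = 0.8128; fraction as HOCl = 1/(1 + 0.8128) = 0.5516.
Free chlorine required for 2.7 ppm HOCl: 2.7 / 0.5516 = 4.895 ppm.
FC to add: 4.895 − 0.5 = 4.395 mg/L as Cl₂.
Cl₂ equivalent: 4.395 mg/L × 103,000 L = 452.6 g.
Product at 10.1% available Cl: 452.6 / 0.101 = 4482 g.
Volume: 4482 g ÷ 1.16 g/mL = 3864 mL.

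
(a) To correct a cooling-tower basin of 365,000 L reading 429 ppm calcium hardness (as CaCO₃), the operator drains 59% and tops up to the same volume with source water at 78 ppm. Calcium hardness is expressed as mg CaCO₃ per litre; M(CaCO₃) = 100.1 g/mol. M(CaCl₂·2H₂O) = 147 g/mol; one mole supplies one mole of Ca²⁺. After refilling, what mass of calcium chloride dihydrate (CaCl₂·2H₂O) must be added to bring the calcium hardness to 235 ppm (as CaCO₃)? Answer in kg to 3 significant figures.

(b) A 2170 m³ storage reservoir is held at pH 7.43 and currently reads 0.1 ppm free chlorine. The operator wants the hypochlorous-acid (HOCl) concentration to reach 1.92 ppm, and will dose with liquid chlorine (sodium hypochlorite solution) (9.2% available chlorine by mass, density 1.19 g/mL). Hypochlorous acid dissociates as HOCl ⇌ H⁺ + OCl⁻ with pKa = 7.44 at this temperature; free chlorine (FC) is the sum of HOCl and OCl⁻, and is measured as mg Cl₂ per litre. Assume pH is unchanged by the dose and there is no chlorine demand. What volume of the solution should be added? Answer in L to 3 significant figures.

(a) 7.02 kg; (b) 73.3 L

(a) After draining 59% and refilling: 429 × 0.41 + 78 × 0.59 = 221.91 ppm.
(a) Deficit to target: 235 − 221.91 = 13.09 mg/L.
(a) As CaCO₃: 13.09 mg/L × 365,000 L = 4778 g; ÷ 100.1 = 47.73 mol Ca²⁺.
(a) Mass: 47.73 × 147 = 7016 g.

(b) Volume: 2170 m³ = 2,170,000 L.
(b) [OCl⁻]/[HOCl] = 10^(pH − pKa) = 10^(7.43 − 7.44) = 0.9772; fraction as HOCl = 1/(1 + 0.9772) = 0.5058.
(b) Free chlorine required for 1.92 ppm HOCl: 1.92 / 0.5058 = 3.796 ppm.
(b) FC to add: 3.796 − 0.1 = 3.696 mg/L as Cl₂.
(b) Cl₂ equivalent: 3.696 mg/L × 2,170,000 L = 8021 g.
(b) Product at 9.2% available Cl: 8021 / 0.092 = 87,180 g.
(b) Volume: 87,180 g ÷ 1.19 g/mL = 73,260 mL.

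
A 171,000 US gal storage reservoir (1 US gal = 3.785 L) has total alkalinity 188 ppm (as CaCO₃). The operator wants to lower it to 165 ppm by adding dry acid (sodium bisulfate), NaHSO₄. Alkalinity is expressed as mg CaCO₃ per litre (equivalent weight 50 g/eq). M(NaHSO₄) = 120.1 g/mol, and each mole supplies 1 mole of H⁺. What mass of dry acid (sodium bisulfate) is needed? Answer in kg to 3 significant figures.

Volume: 171,000 US gal × 3.785 L/gal = 647,235 L.
Alkalinity to neutralize: (188 − 165) = 23 mg/L as CaCO₃ × 647,235 L = 14,890 g as CaCO₃.
Equivalents of H⁺ required: 14,890 ÷ 50 g/eq = 297.7 eq = 297.7 mol NaHSO₄.
Mass of NaHSO₄: 297.7 × 120.1 = 35,760 g.

35.8 kg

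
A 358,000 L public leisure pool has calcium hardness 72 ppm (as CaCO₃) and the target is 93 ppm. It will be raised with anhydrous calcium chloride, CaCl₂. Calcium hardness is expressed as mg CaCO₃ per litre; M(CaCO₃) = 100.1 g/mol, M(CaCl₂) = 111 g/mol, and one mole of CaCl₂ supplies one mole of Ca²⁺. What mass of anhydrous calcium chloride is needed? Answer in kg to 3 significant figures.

8.34 kg

Hardness to add: (93 − 72) = 21 mg/L as CaCO₃ × 358,000 L = 7518 g as CaCO₃.
Moles of Ca²⁺ (1 mol Ca²⁺ ≡ 1 mol CaCO₃): 7518 / 100.1 g/mol = 75.1 mol.
Mass of CaCl₂: 75.1 × 111 = 8337 g.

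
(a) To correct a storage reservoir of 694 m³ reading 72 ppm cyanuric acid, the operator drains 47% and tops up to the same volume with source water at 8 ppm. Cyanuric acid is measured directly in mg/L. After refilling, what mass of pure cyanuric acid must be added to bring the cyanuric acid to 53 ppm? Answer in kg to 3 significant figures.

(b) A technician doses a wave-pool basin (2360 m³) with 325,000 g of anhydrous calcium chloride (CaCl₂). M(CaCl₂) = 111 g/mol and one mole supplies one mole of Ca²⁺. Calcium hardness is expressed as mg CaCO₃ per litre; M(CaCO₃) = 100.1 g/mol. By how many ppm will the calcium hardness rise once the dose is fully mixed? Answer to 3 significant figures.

(a) 7.69 kg; (b) 124 ppm

(a) Volume: 694 m³ = 694,000 L.
(a) After draining 47% and refilling: 72 × 0.53 + 8 × 0.47 = 41.92 ppm.
(a) Deficit to target: 53 − 41.92 = 11.08 mg/L.
(a) Mass: 11.08 mg/L × 694,000 L = 7690 g cyanuric acid.

(b) Volume: 2360 m³ = 2,360,000 L.
(b) Moles of Ca²⁺: 325,000 g ÷ 111 g/mol = 2928 mol.
(b) As CaCO₃: 2928 mol × 100.1 g/mol = 293,100 g.
(b) Rise: 293,100 g / 2,360,000 L × 1000 = 124.2 mg/L.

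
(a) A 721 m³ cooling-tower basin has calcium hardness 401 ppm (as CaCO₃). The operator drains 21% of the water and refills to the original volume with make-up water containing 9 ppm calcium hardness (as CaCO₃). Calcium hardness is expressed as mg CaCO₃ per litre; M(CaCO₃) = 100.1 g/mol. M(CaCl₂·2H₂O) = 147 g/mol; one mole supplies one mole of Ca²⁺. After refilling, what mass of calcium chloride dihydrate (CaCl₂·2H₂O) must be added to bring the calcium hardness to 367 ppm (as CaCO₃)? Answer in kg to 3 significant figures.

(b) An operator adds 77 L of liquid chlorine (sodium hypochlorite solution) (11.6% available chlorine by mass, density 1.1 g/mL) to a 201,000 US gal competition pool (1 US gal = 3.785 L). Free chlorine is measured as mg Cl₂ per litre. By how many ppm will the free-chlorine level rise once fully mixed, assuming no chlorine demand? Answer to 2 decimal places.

(a) 51.2 kg; (b) 12.91 ppm

(a) Volume: 721 m³ = 721,000 L.
(a) After draining 21% and refilling: 401 × 0.79 + 9 × 0.21 = 318.68 ppm.
(a) Deficit to target: 367 − 318.68 = 48.32 mg/L.
(a) As CaCO₃: 48.32 mg/L × 721,000 L = 34,840 g; ÷ 100.1 = 348 mol Ca²⁺.
(a) Mass: 348 × 147 = 51,160 g.

(b) Volume: 201,000 US gal × 3.785 L/gal = 760,785 L.
(b) Mass of solution: 77 L × 1000 mL/L × 1.1 g/mL = 84,700 g.
(b) Available chlorine delivered: 84,700 g × 0.116 = 9825 g as Cl₂.
(b) Concentration rise: 9825 g / 760,785 L = 12.91 mg/L = 12.91 ppm.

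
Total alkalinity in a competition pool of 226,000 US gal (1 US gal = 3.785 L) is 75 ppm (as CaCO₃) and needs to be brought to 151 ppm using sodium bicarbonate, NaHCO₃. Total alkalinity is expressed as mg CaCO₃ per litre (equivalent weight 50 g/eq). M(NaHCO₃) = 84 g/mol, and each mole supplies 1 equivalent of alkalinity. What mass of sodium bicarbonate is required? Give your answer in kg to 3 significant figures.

109 kg

Volume: 226,000 US gal × 3.785 L/gal = 855,410 L.
Alkalinity to add: (151 − 75) = 76 mg/L as CaCO₃ × 855,410 L = 65,010 g as CaCO₃.
Equivalents: 65,010 g ÷ 50 g/eq = 1300 eq.
NaHCO₃ supplies 1 eq per mole → 1300 mol.
Mass: 1300 mol × 84 g/mol = 109,200 g.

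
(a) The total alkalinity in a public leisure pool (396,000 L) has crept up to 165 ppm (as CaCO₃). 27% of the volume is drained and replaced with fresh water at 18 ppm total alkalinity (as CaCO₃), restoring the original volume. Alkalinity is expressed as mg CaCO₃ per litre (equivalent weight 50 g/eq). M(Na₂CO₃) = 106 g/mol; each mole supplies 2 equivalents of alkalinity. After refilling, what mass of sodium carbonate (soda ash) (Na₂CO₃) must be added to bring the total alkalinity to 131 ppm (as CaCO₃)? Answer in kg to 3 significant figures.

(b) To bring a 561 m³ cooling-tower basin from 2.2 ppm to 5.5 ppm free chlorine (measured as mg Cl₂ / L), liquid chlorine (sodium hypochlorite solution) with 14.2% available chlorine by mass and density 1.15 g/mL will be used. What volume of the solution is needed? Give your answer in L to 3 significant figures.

(a) After draining 27% and refilling: 165 × 0.73 + 18 × 0.27 = 125.31 ppm.
(a) Deficit to target: 131 − 125.31 = 5.69 mg/L.
(a) As CaCO₃: 5.69 mg/L × 396,000 L = 2253 g; ÷ 50 g/eq ÷ 2 = 22.53 mol Na₂CO₃.
(a) Mass: 22.53 × 106 = 2388 g.

(b) Volume: 561 m³ = 561,000 L.
(b) Chlorine deficit: 5.5 − 2.2 = 3.3 ppm = 3.3 mg/L as Cl₂.
(b) Cl₂ equivalent needed: 3.3 mg/L × 561,000 L = 1,851,000 mg = 1851 g.
(b) Product at 14.2% available chlorine: 1851 / 0.142 = 13,040 g.
(b) Volume at density 1.15 g/mL: 13,040 g ÷ 1.15 g/mL = 11,340 mL.

(a) 2.39 kg; (b) 11.3 L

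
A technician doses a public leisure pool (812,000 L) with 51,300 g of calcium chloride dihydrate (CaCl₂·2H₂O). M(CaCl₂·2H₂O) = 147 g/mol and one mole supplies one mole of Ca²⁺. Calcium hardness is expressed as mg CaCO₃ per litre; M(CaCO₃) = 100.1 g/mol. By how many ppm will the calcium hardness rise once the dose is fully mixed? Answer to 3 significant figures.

Moles of Ca²⁺: 51,300 g ÷ 147 g/mol = 349 mol.
As CaCO₃: 349 mol × 100.1 g/mol = 34,930 g.
Rise: 34,930 g / 812,000 L × 1000 = 43.02 mg/L.

43.0 ppm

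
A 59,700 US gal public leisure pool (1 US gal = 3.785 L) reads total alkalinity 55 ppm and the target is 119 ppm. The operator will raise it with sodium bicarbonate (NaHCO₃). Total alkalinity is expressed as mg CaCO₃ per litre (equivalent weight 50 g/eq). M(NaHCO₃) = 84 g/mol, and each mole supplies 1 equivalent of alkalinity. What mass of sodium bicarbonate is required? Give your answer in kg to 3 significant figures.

24.3 kg

Volume: 59,700 US gal × 3.785 L/gal = 225,964 L.
Alkalinity to add: (119 − 55) = 64 mg/L as CaCO₃ × 225,964 L = 14,460 g as CaCO₃.
Equivalents: 14,460 g ÷ 50 g/eq = 289.2 eq.
NaHCO₃ supplies 1 eq per mole → 289.2 mol.
Mass: 289.2 mol × 84 g/mol = 24,300 g.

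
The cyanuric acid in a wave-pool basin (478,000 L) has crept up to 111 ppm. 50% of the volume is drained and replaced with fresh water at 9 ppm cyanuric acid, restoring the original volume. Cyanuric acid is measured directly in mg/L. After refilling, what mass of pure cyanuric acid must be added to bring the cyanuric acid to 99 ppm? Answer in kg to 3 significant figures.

18.6 kg

After draining 50% and refilling: 111 × 0.50 + 9 × 0.50 = 60 ppm.
Deficit to target: 99 − 60 = 39 mg/L.
Mass: 39 mg/L × 478,000 L = 18,640 g cyanuric acid.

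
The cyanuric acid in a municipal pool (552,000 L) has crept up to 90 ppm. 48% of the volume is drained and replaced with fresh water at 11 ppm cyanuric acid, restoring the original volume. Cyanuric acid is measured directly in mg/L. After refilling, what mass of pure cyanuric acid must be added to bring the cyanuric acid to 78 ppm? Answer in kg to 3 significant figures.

14.3 kg

After draining 48% and refilling: 90 × 0.52 + 11 × 0.48 = 52.08 ppm.
Deficit to target: 78 − 52.08 = 25.92 mg/L.
Mass: 25.92 mg/L × 552,000 L = 14,310 g cyanuric acid.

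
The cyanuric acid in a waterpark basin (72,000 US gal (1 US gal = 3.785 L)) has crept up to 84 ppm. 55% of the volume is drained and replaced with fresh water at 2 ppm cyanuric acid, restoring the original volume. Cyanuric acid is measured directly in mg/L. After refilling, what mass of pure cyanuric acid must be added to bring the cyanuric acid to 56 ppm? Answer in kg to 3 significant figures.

Volume: 72,000 US gal × 3.785 L/gal = 272,520 L.
After draining 55% and refilling: 84 × 0.45 + 2 × 0.55 = 38.9 ppm.
Deficit to target: 56 − 38.9 = 17.1 mg/L.
Mass: 17.1 mg/L × 272,520 L = 4660 g cyanuric acid.

4.66 kg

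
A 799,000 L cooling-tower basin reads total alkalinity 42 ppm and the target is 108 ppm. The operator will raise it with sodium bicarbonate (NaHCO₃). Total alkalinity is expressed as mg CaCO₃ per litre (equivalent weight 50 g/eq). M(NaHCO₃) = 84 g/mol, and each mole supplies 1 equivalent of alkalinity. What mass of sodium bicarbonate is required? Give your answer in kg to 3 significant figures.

88.6 kg

Alkalinity to add: (108 − 42) = 66 mg/L as CaCO₃ × 799,000 L = 52,730 g as CaCO₃.
Equivalents: 52,730 g ÷ 50 g/eq = 1055 eq.
NaHCO₃ supplies 1 eq per mole → 1055 mol.
Mass: 1055 mol × 84 g/mol = 88,590 g.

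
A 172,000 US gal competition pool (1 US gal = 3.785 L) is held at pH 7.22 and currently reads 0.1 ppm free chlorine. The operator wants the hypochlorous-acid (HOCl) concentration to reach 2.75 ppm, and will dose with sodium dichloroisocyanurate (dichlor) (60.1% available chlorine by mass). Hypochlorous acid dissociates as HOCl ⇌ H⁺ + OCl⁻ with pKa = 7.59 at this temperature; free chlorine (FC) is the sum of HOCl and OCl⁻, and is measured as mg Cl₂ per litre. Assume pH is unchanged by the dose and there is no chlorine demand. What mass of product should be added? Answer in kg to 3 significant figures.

Volume: 172,000 US gal × 3.785 L/gal = 651,020 L.
[OCl⁻]/[HOCl] = 10^(pH − pKa) = 10^(7.22 − 7.59) = 0.4266; fraction as HOCl = 1/(1 + 0.4266) = 0.701.
Free chlorine required for 2.75 ppm HOCl: 2.75 / 0.701 = 3.923 ppm.
FC to add: 3.923 − 0.1 = 3.823 mg/L as Cl₂.
Cl₂ equivalent: 3.823 mg/L × 651,020 L = 2489 g.
Product at 60.1% available Cl: 2489 / 0.601 = 4141 g.

4.14 kg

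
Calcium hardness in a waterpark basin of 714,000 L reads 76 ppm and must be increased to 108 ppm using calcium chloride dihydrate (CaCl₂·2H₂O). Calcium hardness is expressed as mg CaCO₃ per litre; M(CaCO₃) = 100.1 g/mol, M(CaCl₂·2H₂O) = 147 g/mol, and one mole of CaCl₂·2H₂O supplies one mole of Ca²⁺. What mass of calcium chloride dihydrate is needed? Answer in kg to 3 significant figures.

Hardness to add: (108 − 76) = 32 mg/L as CaCO₃ × 714,000 L = 22,850 g as CaCO₃.
Moles of Ca²⁺ (1 mol Ca²⁺ ≡ 1 mol CaCO₃): 22,850 / 100.1 g/mol = 228.3 mol.
Mass of CaCl₂·2H₂O: 228.3 × 147 = 33,550 g.

33.6 kg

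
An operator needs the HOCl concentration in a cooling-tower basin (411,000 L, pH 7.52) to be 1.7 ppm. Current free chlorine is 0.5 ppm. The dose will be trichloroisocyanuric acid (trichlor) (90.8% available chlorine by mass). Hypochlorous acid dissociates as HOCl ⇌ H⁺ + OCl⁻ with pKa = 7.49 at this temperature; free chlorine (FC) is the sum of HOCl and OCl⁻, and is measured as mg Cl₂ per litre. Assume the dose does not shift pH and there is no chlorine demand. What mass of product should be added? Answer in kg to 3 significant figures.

1.37 kg

[OCl⁻]/[HOCl] = 10^(pH − pKa) = 10^(7.52 − 7.49) = 1.072; fraction as HOCl = 1/(1 + 1.072) = 0.4827.
Free chlorine required for 1.7 ppm HOCl: 1.7 / 0.4827 = 3.522 ppm.
FC to add: 3.522 − 0.5 = 3.022 mg/L as Cl₂.
Cl₂ equivalent: 3.022 mg/L × 411,000 L = 1242 g.
Product at 90.8% available Cl: 1242 / 0.908 = 1368 g.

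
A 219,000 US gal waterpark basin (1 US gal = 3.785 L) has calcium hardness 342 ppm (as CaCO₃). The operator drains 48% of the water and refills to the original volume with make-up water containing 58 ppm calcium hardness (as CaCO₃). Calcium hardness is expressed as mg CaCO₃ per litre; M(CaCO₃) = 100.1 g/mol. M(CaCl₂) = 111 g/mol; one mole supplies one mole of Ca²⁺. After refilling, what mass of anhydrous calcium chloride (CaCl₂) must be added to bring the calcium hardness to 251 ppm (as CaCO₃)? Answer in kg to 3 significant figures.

41.7 kg

Volume: 219,000 US gal × 3.785 L/gal = 828,915 L.
After draining 48% and refilling: 342 × 0.52 + 58 × 0.48 = 205.68 ppm.
Deficit to target: 251 − 205.68 = 45.32 mg/L.
As CaCO₃: 45.32 mg/L × 828,915 L = 37,570 g; ÷ 100.1 = 375.3 mol Ca²⁺.
Mass: 375.3 × 111 = 41,660 g.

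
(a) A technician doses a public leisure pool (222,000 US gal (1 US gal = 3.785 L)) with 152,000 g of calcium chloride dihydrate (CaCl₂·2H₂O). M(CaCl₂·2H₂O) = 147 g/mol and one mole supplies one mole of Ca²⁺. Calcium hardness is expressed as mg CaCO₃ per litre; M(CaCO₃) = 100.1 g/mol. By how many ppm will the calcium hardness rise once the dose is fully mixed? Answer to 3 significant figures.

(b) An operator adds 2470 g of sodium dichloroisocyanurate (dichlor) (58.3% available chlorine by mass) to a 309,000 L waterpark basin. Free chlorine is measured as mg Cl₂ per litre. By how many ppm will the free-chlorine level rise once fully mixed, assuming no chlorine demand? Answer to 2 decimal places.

(a) 123 ppm; (b) 4.66 ppm

(a) Volume: 222,000 US gal × 3.785 L/gal = 840,270 L.
(a) Moles of Ca²⁺: 152,000 g ÷ 147 g/mol = 1034 mol.
(a) As CaCO₃: 1034 mol × 100.1 g/mol = 103,500 g.
(a) Rise: 103,500 g / 840,270 L × 1000 = 123.2 mg/L.

(b) Available chlorine delivered: 2470 g × 0.583 = 1440 g as Cl₂.
(b) Concentration rise: 1440 g / 309,000 L = 4.66 mg/L = 4.66 ppm.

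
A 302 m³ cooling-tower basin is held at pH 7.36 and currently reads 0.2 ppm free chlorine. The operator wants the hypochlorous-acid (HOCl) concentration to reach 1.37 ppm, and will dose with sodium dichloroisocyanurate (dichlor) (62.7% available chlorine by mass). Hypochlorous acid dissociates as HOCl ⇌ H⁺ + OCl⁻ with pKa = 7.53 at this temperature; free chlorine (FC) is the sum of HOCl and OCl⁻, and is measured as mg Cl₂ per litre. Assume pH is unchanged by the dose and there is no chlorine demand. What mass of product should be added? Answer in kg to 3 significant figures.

Volume: 302 m³ = 302,000 L.
[OCl⁻]/[HOCl] = 10^(pH − pKa) = 10^(7.36 − 7.53) = 0.6761; fraction as HOCl = 1/(1 + 0.6761) = 0.5966.
Free chlorine required for 1.37 ppm HOCl: 1.37 / 0.5966 = 2.296 ppm.
FC to add: 2.296 − 0.2 = 2.096 mg/L as Cl₂.
Cl₂ equivalent: 2.096 mg/L × 302,000 L = 633.1 g.
Product at 62.7% available Cl: 633.1 / 0.627 = 1010 g.

1.01 kg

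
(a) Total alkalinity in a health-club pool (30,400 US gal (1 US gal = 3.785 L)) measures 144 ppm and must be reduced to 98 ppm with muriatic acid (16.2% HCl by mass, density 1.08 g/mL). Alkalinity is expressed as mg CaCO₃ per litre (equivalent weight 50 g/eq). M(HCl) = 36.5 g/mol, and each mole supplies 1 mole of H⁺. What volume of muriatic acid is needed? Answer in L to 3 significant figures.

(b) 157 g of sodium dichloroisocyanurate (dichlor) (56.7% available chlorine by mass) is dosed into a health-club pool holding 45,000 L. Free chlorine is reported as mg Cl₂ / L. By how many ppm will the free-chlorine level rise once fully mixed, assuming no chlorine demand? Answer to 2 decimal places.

(a) Volume: 30,400 US gal × 3.785 L/gal = 115,064 L.
(a) Alkalinity to neutralize: (144 − 98) = 46 mg/L as CaCO₃ × 115,064 L = 5293 g as CaCO₃.
(a) Equivalents of H⁺ required: 5293 ÷ 50 g/eq = 105.9 eq = 105.9 mol HCl.
(a) Mass of HCl: 105.9 × 36.5 = 3864 g.
(a) Mass of 16.2% solution: 3864 / 0.162 = 23,850 g.
(a) Volume: 23,850 g ÷ 1.08 g/mL = 22,080 mL.

(b) Available chlorine delivered: 157 g × 0.567 = 89.02 g as Cl₂.
(b) Concentration rise: 89.02 g / 45,000 L = 1.978 mg/L = 1.98 ppm.

(a) 22.1 L; (b) 1.98 ppm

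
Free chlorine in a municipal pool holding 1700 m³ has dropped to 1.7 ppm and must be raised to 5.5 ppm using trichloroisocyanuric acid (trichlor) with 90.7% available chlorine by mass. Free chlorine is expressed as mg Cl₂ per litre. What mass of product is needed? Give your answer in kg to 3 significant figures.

Volume: 1700 m³ = 1,700,000 L.
Chlorine deficit: 5.5 − 1.7 = 3.8 ppm = 3.8 mg/L as Cl₂.
Cl₂ equivalent needed: 3.8 mg/L × 1,700,000 L = 6,460,000 mg = 6460 g.
Product at 90.7% available chlorine: 6460 / 0.907 = 7122 g.

7.12 kg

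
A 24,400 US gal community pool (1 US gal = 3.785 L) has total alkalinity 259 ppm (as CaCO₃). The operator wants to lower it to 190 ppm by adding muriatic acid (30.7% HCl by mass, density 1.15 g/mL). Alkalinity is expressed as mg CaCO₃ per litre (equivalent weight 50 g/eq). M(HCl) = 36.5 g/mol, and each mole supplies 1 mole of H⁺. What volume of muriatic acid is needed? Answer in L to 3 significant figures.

13.2 L

Volume: 24,400 US gal × 3.785 L/gal = 92,354 L.
Alkalinity to neutralize: (259 − 190) = 69 mg/L as CaCO₃ × 92,354 L = 6372 g as CaCO₃.
Equivalents of H⁺ required: 6372 ÷ 50 g/eq = 127.4 eq = 127.4 mol HCl.
Mass of HCl: 127.4 × 36.5 = 4652 g.
Mass of 30.7% solution: 4652 / 0.307 = 15,150 g.
Volume: 15,150 g ÷ 1.15 g/mL = 13,180 mL.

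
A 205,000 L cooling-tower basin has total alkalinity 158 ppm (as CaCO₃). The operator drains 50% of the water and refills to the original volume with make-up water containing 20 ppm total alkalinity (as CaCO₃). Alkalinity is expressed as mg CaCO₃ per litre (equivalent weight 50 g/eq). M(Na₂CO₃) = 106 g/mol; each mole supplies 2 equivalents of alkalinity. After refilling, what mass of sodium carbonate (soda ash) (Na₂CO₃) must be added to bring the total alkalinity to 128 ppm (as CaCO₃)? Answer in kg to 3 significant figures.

After draining 50% and refilling: 158 × 0.50 + 20 × 0.50 = 89 ppm.
Deficit to target: 128 − 89 = 39 mg/L.
As CaCO₃: 39 mg/L × 205,000 L = 7995 g; ÷ 50 g/eq ÷ 2 = 79.95 mol Na₂CO₃.
Mass: 79.95 × 106 = 8475 g.

8.47 kg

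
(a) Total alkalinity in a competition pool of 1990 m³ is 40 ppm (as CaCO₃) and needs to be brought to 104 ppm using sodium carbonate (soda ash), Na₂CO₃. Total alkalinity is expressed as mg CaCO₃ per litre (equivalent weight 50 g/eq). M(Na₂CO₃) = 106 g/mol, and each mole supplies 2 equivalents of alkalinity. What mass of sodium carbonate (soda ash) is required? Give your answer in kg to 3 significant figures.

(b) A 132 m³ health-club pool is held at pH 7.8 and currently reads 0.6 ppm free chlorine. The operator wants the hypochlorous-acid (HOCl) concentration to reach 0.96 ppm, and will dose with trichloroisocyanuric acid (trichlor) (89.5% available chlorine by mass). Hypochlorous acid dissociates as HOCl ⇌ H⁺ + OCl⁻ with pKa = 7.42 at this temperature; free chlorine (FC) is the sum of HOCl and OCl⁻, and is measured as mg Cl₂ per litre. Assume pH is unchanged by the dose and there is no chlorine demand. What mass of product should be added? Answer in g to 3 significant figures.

(a) 135 kg; (b) 393 g

(a) Volume: 1990 m³ = 1,990,000 L.
(a) Alkalinity to add: (104 − 40) = 64 mg/L as CaCO₃ × 1,990,000 L = 127,400 g as CaCO₃.
(a) Equivalents: 127,400 g ÷ 50 g/eq = 2547 eq.
(a) Each mole of Na₂CO₃ supplies 2 eq, so 2547 / 2 = 1274 mol.
(a) Mass: 1274 mol × 106 g/mol = 135,000 g.

(b) Volume: 132 m³ = 132,000 L.
(b) [OCl⁻]/[HOCl] = 10^(pH − pKa) = 10^(7.8 − 7.42) = 2.399; fraction as HOCl = 1/(1 + 2.399) = 0.2942.
(b) Free chlorine required for 0.96 ppm HOCl: 0.96 / 0.2942 = 3.263 ppm.
(b) FC to add: 3.263 − 0.6 = 2.663 mg/L as Cl₂.
(b) Cl₂ equivalent: 2.663 mg/L × 132,000 L = 351.5 g.
(b) Product at 89.5% available Cl: 351.5 / 0.895 = 392.7 g.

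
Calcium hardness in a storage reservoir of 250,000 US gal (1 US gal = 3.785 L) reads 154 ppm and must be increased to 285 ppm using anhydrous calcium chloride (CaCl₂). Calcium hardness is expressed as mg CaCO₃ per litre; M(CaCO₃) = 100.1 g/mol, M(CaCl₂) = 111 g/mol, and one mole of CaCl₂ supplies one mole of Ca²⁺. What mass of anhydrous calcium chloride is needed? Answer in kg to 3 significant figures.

137 kg

Volume: 250,000 US gal × 3.785 L/gal = 946,250 L.
Hardness to add: (285 − 154) = 131 mg/L as CaCO₃ × 946,250 L = 124,000 g as CaCO₃.
Moles of Ca²⁺ (1 mol Ca²⁺ ≡ 1 mol CaCO₃): 124,000 / 100.1 g/mol = 1238 mol.
Mass of CaCl₂: 1238 × 111 = 137,500 g.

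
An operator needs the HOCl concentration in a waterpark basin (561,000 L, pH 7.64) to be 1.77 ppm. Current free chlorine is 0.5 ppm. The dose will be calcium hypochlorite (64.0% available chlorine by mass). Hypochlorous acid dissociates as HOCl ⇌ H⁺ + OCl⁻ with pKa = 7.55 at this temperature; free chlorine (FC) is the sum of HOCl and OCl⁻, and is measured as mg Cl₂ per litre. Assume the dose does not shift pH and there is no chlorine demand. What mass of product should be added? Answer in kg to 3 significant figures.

[OCl⁻]/[HOCl] = 10^(pH − pKa) = 10^(7.64 − 7.55) = 1.23; fraction as HOCl = 1/(1 + 1.23) = 0.4484.
Free chlorine required for 1.77 ppm HOCl: 1.77 / 0.4484 = 3.948 ppm.
FC to add: 3.948 − 0.5 = 3.448 mg/L as Cl₂.
Cl₂ equivalent: 3.448 mg/L × 561,000 L = 1934 g.
Product at 64.0% available Cl: 1934 / 0.64 = 3022 g.

3.02 kg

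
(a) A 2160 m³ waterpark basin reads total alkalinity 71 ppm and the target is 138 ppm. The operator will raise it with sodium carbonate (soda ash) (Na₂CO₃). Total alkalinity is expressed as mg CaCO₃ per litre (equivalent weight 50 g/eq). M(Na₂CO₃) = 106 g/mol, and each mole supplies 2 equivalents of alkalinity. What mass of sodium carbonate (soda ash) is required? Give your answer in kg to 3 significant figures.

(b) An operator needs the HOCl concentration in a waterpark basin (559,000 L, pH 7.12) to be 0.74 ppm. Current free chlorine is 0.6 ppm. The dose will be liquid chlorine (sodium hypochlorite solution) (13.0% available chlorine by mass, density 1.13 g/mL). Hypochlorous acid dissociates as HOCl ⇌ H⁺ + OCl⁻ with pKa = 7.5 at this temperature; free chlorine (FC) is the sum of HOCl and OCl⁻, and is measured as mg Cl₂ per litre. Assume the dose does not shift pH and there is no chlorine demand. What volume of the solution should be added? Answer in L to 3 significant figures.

(a) Volume: 2160 m³ = 2,160,000 L.
(a) Alkalinity to add: (138 − 71) = 67 mg/L as CaCO₃ × 2,160,000 L = 144,700 g as CaCO₃.
(a) Equivalents: 144,700 g ÷ 50 g/eq = 2894 eq.
(a) Each mole of Na₂CO₃ supplies 2 eq, so 2894 / 2 = 1447 mol.
(a) Mass: 1447 mol × 106 g/mol = 153,400 g.

(b) [OCl⁻]/[HOCl] = 10^(pH − pKa) = 10^(7.12 − 7.5) = 0.4169; fraction as HOCl = 1/(1 + 0.4169) = 0.7058.
(b) Free chlorine required for 0.74 ppm HOCl: 0.74 / 0.7058 = 1.048 ppm.
(b) FC to add: 1.048 − 0.6 = 0.4485 mg/L as Cl₂.
(b) Cl₂ equivalent: 0.4485 mg/L × 559,000 L = 250.7 g.
(b) Product at 13.0% available Cl: 250.7 / 0.13 = 1928 g.
(b) Volume: 1928 g ÷ 1.13 g/mL = 1707 mL.

(a) 153 kg; (b) 1.71 L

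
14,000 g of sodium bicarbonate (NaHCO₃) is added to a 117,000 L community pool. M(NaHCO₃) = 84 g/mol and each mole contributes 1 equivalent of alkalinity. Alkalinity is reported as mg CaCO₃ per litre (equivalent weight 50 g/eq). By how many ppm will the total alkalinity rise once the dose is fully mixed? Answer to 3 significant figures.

Moles of NaHCO₃: 14,000 g ÷ 84 g/mol = 166.7 mol → 166.7 eq of alkalinity.
As CaCO₃: 166.7 eq × 50 g/eq = 8333 g.
Rise: 8333 g / 117,000 L × 1000 = 71.23 mg/L.

71.2 ppm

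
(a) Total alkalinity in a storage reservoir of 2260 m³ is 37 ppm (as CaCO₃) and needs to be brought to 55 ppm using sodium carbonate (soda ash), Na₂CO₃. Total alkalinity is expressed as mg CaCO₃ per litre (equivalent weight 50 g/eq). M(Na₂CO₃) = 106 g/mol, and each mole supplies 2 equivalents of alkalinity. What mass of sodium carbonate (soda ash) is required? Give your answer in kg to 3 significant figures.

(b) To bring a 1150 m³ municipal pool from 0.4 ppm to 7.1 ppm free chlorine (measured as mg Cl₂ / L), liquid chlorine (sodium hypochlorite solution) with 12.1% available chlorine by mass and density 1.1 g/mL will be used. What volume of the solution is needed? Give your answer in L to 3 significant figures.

(a) Volume: 2260 m³ = 2,260,000 L.
(a) Alkalinity to add: (55 − 37) = 18 mg/L as CaCO₃ × 2,260,000 L = 40,680 g as CaCO₃.
(a) Equivalents: 40,680 g ÷ 50 g/eq = 813.6 eq.
(a) Each mole of Na₂CO₃ supplies 2 eq, so 813.6 / 2 = 406.8 mol.
(a) Mass: 406.8 mol × 106 g/mol = 43,120 g.

(b) Volume: 1150 m³ = 1,150,000 L.
(b) Chlorine deficit: 7.1 − 0.4 = 6.7 ppm = 6.7 mg/L as Cl₂.
(b) Cl₂ equivalent needed: 6.7 mg/L × 1,150,000 L = 7,705,000 mg = 7705 g.
(b) Product at 12.1% available chlorine: 7705 / 0.121 = 63,680 g.
(b) Volume at density 1.1 g/mL: 63,680 g ÷ 1.1 g/mL = 57,890 mL.

(a) 43.1 kg; (b) 57.9 L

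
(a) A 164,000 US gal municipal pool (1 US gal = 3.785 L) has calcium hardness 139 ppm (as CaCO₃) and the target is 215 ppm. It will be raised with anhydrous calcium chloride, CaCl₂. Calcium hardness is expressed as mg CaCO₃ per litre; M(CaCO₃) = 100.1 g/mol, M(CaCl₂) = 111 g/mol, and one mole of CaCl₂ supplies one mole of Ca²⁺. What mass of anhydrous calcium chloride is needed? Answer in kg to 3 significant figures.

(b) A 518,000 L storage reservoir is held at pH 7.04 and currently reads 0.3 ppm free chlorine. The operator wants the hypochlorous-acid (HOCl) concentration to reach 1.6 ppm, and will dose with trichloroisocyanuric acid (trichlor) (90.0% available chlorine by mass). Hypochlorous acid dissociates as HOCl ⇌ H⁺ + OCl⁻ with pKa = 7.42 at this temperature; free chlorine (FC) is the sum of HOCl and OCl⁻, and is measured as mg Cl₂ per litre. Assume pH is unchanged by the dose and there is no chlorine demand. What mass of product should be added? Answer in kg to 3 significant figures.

(a) 52.3 kg; (b) 1.13 kg

(a) Volume: 164,000 US gal × 3.785 L/gal = 620,740 L.
(a) Hardness to add: (215 − 139) = 76 mg/L as CaCO₃ × 620,740 L = 47,180 g as CaCO₃.
(a) Moles of Ca²⁺ (1 mol Ca²⁺ ≡ 1 mol CaCO₃): 47,180 / 100.1 g/mol = 471.3 mol.
(a) Mass of CaCl₂: 471.3 × 111 = 52,310 g.

(b) [OCl⁻]/[HOCl] = 10^(pH − pKa) = 10^(7.04 − 7.42) = 0.4169; fraction as HOCl = 1/(1 + 0.4169) = 0.7058.
(b) Free chlorine required for 1.6 ppm HOCl: 1.6 / 0.7058 = 2.267 ppm.
(b) FC to add: 2.267 − 0.3 = 1.967 mg/L as Cl₂.
(b) Cl₂ equivalent: 1.967 mg/L × 518,000 L = 1019 g.
(b) Product at 90.0% available Cl: 1019 / 0.9 = 1132 g.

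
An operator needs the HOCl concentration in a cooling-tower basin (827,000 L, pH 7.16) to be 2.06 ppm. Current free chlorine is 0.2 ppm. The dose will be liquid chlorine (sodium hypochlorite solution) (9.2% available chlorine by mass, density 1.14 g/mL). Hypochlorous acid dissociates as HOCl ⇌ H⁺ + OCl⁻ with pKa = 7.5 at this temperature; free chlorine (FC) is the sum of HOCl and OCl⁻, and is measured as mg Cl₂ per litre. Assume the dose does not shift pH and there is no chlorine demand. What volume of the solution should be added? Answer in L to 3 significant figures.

22.1 L

[OCl⁻]/[HOCl] = 10^(pH − pKa) = 10^(7.16 − 7.5) = 0.4571; fraction as HOCl = 1/(1 + 0.4571) = 0.6863.
Free chlorine required for 2.06 ppm HOCl: 2.06 / 0.6863 = 3.002 ppm.
FC to add: 3.002 − 0.2 = 2.802 mg/L as Cl₂.
Cl₂ equivalent: 2.802 mg/L × 827,000 L = 2317 g.
Product at 9.2% available Cl: 2317 / 0.092 = 25,180 g.
Volume: 25,180 g ÷ 1.14 g/mL = 22,090 mL.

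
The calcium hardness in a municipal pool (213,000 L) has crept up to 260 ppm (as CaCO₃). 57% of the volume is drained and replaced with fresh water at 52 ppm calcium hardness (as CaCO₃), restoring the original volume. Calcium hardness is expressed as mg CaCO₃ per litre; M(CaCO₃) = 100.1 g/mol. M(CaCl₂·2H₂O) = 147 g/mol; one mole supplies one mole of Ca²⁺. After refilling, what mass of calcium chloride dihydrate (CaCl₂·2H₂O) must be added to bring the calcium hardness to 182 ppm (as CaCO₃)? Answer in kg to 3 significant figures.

12.7 kg

After draining 57% and refilling: 260 × 0.43 + 52 × 0.57 = 141.44 ppm.
Deficit to target: 182 − 141.44 = 40.56 mg/L.
As CaCO₃: 40.56 mg/L × 213,000 L = 8639 g; ÷ 100.1 = 86.31 mol Ca²⁺.
Mass: 86.31 × 147 = 12,690 g.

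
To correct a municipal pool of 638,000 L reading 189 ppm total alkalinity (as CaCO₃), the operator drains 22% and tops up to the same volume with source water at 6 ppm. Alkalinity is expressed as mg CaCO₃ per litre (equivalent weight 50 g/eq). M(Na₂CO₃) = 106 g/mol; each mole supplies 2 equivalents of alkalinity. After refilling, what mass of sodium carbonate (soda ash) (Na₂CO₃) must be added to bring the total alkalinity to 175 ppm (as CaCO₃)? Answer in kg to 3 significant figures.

After draining 22% and refilling: 189 × 0.78 + 6 × 0.22 = 148.74 ppm.
Deficit to target: 175 − 148.74 = 26.26 mg/L.
As CaCO₃: 26.26 mg/L × 638,000 L = 16,750 g; ÷ 50 g/eq ÷ 2 = 167.5 mol Na₂CO₃.
Mass: 167.5 × 106 = 17,760 g.

17.8 kg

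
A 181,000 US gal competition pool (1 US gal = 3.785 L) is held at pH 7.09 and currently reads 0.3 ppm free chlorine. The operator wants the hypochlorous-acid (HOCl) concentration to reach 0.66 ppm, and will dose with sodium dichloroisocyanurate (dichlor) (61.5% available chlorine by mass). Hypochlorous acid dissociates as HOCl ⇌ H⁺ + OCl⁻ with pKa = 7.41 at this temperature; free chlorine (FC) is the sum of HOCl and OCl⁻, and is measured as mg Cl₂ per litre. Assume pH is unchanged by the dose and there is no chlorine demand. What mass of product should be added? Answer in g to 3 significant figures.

753 g

Volume: 181,000 US gal × 3.785 L/gal = 685,085 L.
[OCl⁻]/[HOCl] = 10^(pH − pKa) = 10^(7.09 − 7.41) = 0.4786; fraction as HOCl = 1/(1 + 0.4786) = 0.6763.
Free chlorine required for 0.66 ppm HOCl: 0.66 / 0.6763 = 0.9759 ppm.
FC to add: 0.9759 − 0.3 = 0.6759 mg/L as Cl₂.
Cl₂ equivalent: 0.6759 mg/L × 685,085 L = 463 g.
Product at 61.5% available Cl: 463 / 0.615 = 752.9 g.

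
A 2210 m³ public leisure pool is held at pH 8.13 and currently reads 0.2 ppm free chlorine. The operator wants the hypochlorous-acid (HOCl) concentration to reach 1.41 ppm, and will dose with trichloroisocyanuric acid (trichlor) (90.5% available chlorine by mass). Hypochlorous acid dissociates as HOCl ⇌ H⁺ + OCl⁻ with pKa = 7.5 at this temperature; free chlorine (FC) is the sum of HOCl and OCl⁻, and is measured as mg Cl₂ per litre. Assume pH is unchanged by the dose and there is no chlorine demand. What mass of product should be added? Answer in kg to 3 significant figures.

17.6 kg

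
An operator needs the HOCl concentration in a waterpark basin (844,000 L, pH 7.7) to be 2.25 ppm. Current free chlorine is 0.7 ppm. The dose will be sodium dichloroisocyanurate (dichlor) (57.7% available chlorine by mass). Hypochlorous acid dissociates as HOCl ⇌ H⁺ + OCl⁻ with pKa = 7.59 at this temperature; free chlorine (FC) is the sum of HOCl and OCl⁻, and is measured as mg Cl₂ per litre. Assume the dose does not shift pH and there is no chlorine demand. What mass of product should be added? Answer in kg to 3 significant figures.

6.51 kg

[OCl⁻]/[HOCl] = 10^(pH − pKa) = 10^(7.7 − 7.59) = 1.288; fraction as HOCl = 1/(1 + 1.288) = 0.437.
Free chlorine required for 2.25 ppm HOCl: 2.25 / 0.437 = 5.149 ppm.
FC to add: 5.149 − 0.7 = 4.449 mg/L as Cl₂.
Cl₂ equivalent: 4.449 mg/L × 844,000 L = 3755 g.
Product at 57.7% available Cl: 3755 / 0.577 = 6507 g.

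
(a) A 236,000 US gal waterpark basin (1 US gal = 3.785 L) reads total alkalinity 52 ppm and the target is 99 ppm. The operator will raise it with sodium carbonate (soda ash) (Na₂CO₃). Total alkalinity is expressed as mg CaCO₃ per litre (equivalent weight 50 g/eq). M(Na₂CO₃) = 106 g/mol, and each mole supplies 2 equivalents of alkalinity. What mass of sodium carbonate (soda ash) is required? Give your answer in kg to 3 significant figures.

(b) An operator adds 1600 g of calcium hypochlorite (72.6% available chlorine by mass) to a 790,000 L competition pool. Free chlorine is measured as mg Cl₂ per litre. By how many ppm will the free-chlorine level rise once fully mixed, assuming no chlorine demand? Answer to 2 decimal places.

(a) 44.5 kg; (b) 1.47 ppm

(a) Volume: 236,000 US gal × 3.785 L/gal = 893,260 L.
(a) Alkalinity to add: (99 − 52) = 47 mg/L as CaCO₃ × 893,260 L = 41,980 g as CaCO₃.
(a) Equivalents: 41,980 g ÷ 50 g/eq = 839.7 eq.
(a) Each mole of Na₂CO₃ supplies 2 eq, so 839.7 / 2 = 419.8 mol.
(a) Mass: 419.8 mol × 106 g/mol = 44,500 g.

(b) Available chlorine delivered: 1600 g × 0.726 = 1162 g as Cl₂.
(b) Concentration rise: 1162 g / 790,000 L = 1.47 mg/L = 1.47 ppm.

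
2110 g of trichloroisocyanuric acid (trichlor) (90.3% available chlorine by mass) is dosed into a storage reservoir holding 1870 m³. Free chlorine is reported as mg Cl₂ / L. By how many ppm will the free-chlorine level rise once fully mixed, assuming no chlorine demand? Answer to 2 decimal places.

Volume: 1870 m³ = 1,870,000 L.
Available chlorine delivered: 2110 g × 0.903 = 1905 g as Cl₂.
Concentration rise: 1905 g / 1,870,000 L = 1.019 mg/L = 1.02 ppm.

1.02 ppm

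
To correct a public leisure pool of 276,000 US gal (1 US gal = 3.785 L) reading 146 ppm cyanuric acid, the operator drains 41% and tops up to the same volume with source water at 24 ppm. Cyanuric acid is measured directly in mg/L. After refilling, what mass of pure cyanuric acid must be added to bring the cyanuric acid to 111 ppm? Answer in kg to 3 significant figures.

15.7 kg

Volume: 276,000 US gal × 3.785 L/gal = 1,044,660 L.
After draining 41% and refilling: 146 × 0.59 + 24 × 0.41 = 95.98 ppm.
Deficit to target: 111 − 95.98 = 15.02 mg/L.
Mass: 15.02 mg/L × 1,044,660 L = 15,690 g cyanuric acid.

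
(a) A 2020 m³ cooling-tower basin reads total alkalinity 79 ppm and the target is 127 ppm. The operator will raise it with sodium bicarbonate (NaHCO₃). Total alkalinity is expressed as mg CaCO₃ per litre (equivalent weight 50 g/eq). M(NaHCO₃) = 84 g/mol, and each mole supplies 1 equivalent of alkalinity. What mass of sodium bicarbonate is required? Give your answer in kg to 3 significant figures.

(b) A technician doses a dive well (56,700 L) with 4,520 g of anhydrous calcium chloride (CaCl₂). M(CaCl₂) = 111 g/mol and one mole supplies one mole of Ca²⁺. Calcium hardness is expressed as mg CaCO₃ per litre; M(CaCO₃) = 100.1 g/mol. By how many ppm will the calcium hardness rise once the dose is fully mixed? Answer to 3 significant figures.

(a) 163 kg; (b) 71.9 ppm

(a) Volume: 2020 m³ = 2,020,000 L.
(a) Alkalinity to add: (127 − 79) = 48 mg/L as CaCO₃ × 2,020,000 L = 96,960 g as CaCO₃.
(a) Equivalents: 96,960 g ÷ 50 g/eq = 1939 eq.
(a) NaHCO₃ supplies 1 eq per mole → 1939 mol.
(a) Mass: 1939 mol × 84 g/mol = 162,900 g.

(b) Moles of Ca²⁺: 4,520 g ÷ 111 g/mol = 40.72 mol.
(b) As CaCO₃: 40.72 mol × 100.1 g/mol = 4076 g.
(b) Rise: 4076 g / 56,700 L × 1000 = 71.89 mg/L.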